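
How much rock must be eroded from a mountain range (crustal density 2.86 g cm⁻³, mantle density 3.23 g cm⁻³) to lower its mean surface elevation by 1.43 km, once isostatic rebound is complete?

12.5 km

Net drop Δ = e − u = e − e ρ_c/ρ_m = e (ρ_m − ρ_c)/ρ_m.
e = Δ ρ_m/(ρ_m − ρ_c) = 1.43 km × 3.23/0.37 = 12.5 km.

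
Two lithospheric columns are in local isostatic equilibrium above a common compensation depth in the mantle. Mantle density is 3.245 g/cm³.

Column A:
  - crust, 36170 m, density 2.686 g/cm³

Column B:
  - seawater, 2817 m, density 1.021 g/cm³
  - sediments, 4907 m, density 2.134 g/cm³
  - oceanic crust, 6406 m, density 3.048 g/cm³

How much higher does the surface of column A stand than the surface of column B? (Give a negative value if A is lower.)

For any compensation level in the mantle, the mantle terms cancel and isostasy reduces to e = (Σt_A − Σt_B) − (Σ(ρt)_A − Σ(ρt)_B) / ρ_m.
Σt_A = 36170 m; Σt_B = 14130 m; Σ(ρt)_A = 97152.62; Σ(ρt)_B = 32873.183 (in m·g/cm³).
e = (36170 − 14130) − (97152.62 − 32873.183) / 3.245 = 2230 m.

2230 m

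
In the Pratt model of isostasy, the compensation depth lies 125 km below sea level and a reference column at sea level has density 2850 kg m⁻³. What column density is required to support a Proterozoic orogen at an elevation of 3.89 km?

2760 kg m⁻³

Pratt balance: ρ_ref D = ρ (D + h).
ρ = ρ_ref D/(D + h) = 2850 × 125 km/(125 km + 3.89 km) = 2760 kg m⁻³.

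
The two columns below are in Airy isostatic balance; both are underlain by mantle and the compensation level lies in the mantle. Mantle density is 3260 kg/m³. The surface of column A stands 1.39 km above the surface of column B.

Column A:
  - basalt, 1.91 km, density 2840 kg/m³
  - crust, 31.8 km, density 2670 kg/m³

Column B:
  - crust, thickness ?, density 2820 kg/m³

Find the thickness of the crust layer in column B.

Take the compensation level at the base of the deeper column (depth z_c below the surface of column A) and equate Σ ρ_i t_i down to z_c; mantle fills any gap and the z_c terms cancel.
Column A: 1.91×2840 + 31.8×2670 + (z_c − 33.71)×3260
Column B: 1.39×0 + x×2820 + (z_c − 1.39 − 0 − x)×3260
The z_c×3260 term appears on both sides and cancels. Collect the known terms of each column as K = Σ(ρt)_known − 3260 × (depth of known layers): K_A = 90330.4 − 3260×33.71 = −19564.2; K_B = 0 − 3260×(1.39 + 0) = −4531.4.
Balance: K_A = K_B − x×(3260 − 2820), so x = (K_B − K_A)/(3260 − 2820) = 15032.8/440 = 34.2 km.

34.2 km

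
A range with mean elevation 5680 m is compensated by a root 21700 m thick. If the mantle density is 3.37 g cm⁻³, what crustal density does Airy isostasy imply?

ρ_c h = (ρ_m − ρ_c) r → ρ_c (h + r) = ρ_m r → ρ_c = ρ_m r / (h + r).
ρ_c = 3.37 × 21700 m / (5680 m + 21700 m) = 2.67 g cm⁻³.

2.67 g cm⁻³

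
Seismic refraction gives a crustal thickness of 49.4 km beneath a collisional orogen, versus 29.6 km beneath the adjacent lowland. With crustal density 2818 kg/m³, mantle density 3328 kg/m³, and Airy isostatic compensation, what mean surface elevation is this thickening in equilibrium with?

3.03 km

Excess crust Δ = 49.4 km − 29.6 km = 19.8 km, split between elevation h and root r with h + r = Δ.
Airy balance ρ_c h = (ρ_m − ρ_c) r gives r = h ρ_c/(ρ_m − ρ_c), so h (1 + ρ_c/(ρ_m − ρ_c)) = Δ, i.e. h = Δ (ρ_m − ρ_c)/ρ_m.
h = 19.8 km × 510/3328 = 3.03 km.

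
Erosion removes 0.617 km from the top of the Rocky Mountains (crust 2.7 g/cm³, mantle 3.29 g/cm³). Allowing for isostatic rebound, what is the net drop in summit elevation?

0.111 km

Rebound u = e ρ_c/ρ_m = 0.617 km × 2.7/3.29 = 0.5064 km.
Net surface drop = e − u = 0.617 km − 0.5064 km = e (ρ_m − ρ_c)/ρ_m = 0.111 km.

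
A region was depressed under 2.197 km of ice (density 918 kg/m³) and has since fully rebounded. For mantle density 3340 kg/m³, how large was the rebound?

0.604 km

Removing the load lets mantle flow back in; uplift u satisfies ρ_ice t = ρ_m u.
u = t ρ_ice/ρ_m = 2.197 km × 918/3340 = 0.604 km.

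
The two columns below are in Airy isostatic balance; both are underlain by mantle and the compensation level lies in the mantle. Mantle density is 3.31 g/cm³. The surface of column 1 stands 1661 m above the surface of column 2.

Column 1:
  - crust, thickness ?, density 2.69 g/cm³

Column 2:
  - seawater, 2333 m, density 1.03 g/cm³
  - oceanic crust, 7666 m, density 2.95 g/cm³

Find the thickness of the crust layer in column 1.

Take the compensation level at the base of the deeper column (depth z_c below the surface of column 1) and equate Σ ρ_i t_i down to z_c; mantle fills any gap and the z_c terms cancel.
Column 1: x×2.69 + (z_c − 0 − x)×3.31
Column 2: 1661×0 + 2333×1.03 + 7666×2.95 + (z_c − 1661 − 9999)×3.31
The z_c×3.31 term appears on both sides and cancels. Collect the known terms of each column as K = Σ(ρt)_known − 3.31 × (depth of known layers): K_1 = 0 − 3.31×0 = 0; K_2 = 25017.69 − 3.31×(1661 + 9999) = −13576.91.
Balance: K_1 − x×(3.31 − 2.69) = K_2, so x = (K_1 − K_2)/(3.31 − 2.69) = 13576.9/0.62 = 21900 m.

21900 m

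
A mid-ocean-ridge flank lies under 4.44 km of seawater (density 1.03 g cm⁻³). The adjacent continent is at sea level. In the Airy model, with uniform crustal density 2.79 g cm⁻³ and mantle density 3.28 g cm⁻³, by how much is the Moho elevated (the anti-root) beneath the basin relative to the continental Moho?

Isostatic balance requires: replacing crust with seawater at the top is compensated by replacing crust with mantle at the base: d (ρ_c − ρ_w) = a (ρ_m − ρ_c).
a = d (ρ_c − ρ_w)/(ρ_m − ρ_c) = 4.44 km × 1.76/0.49 = 15.9 km.

15.9 km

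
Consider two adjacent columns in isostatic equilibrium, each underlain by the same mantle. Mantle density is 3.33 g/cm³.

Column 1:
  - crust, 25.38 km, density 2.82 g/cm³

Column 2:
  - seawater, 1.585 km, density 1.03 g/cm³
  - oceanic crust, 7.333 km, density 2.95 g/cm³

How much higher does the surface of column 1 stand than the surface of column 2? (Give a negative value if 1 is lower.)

For any compensation level in the mantle, the mantle terms cancel and isostasy reduces to e = (Σt_1 − Σt_2) − (Σ(ρt)_1 − Σ(ρt)_2) / ρ_m.
Σt_1 = 25.38 km; Σt_2 = 8.918 km; Σ(ρt)_1 = 71.5716; Σ(ρt)_2 = 23.2649 (in km·g/cm³).
e = (25.38 − 8.918) − (71.5716 − 23.2649) / 3.33 = 1.96 km.

1.96 km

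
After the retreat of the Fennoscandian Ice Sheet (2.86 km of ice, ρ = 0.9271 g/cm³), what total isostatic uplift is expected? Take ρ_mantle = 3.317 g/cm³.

0.799 km

Removing the load lets mantle flow back in; uplift u satisfies ρ_ice t = ρ_m u.
u = t ρ_ice/ρ_m = 2.86 km × 0.9271/3.317 = 0.799 km.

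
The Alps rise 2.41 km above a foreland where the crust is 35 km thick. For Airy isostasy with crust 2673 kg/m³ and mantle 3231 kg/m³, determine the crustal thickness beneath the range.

Root depth r = h ρ_c / (ρ_m − ρ_c) = 2.41 km × 2673 / 558 = 11.54 km.
Total thickness = T + h + r = 35 km + 2.41 km + 11.54 km = 49 km.

49 km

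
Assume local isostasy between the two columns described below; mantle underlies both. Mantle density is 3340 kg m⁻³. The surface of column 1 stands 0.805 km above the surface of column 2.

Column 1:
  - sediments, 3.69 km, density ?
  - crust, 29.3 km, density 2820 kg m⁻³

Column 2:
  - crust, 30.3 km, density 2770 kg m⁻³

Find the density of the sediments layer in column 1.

2060 kg m⁻³

Take the compensation level at the base of the deeper column (depth z_c below the surface of column 1) and equate Σ ρ_i t_i down to z_c; mantle fills any gap and the z_c terms cancel.
Column 1: 3.69×ρ + 29.3×2820 + (z_c − 32.99)×3340
Column 2: 0.805×0 + 30.3×2770 + (z_c − 0.805 − 30.3)×3340
The z_c×3340 term appears on both sides and cancels. Collect the known terms of each column as K = Σ(ρt)_known − 3340 × (depth of known layers): K_1 = 82626 − 3340×32.99 = −27560.6; K_2 = 83931 − 3340×(0.805 + 30.3) = −19959.7.
Balance: K_1 + 3.69×ρ = K_2, so ρ = (K_2 − K_1)/3.69 = 7600.9/3.69 = 2060 kg m⁻³.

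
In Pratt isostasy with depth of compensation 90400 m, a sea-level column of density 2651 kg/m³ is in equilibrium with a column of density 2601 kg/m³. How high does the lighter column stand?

1740 m

ρ_ref D = ρ (D + h) → h = D (ρ_ref − ρ)/ρ.
h = 90400 m × (2651 − 2601)/2601 = 1740 m.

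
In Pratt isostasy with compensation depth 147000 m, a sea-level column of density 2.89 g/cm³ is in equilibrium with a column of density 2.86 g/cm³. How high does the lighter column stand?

1540 m

ρ_ref D = ρ (D + h) → h = D (ρ_ref − ρ)/ρ.
h = 147000 m × (2.89 − 2.86)/2.86 = 1540 m.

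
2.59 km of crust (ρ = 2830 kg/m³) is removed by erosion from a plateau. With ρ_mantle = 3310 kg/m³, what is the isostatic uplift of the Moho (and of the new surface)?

2.21 km

Unloading: uplift u = e ρ_c/ρ_m = 2.59 km × 2830/3310 = 2.21 km.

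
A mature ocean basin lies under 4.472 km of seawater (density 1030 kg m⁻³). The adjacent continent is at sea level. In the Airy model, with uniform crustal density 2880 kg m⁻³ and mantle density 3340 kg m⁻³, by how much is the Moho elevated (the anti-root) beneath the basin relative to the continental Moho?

For local isostatic compensation: replacing crust with seawater at the top is compensated by replacing crust with mantle at the base: d (ρ_c − ρ_w) = a (ρ_m − ρ_c).
a = d (ρ_c − ρ_w)/(ρ_m − ρ_c) = 4.472 km × 1850/460 = 18 km.

18 km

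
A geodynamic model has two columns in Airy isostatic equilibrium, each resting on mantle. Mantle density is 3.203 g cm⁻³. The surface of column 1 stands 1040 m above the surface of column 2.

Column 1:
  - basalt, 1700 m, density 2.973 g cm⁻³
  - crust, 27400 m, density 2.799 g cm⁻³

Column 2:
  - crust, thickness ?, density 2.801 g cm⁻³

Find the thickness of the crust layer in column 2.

20200 m

Take the compensation level at the base of the deeper column (depth z_c below the surface of column 1) and equate Σ ρ_i t_i down to z_c; mantle fills any gap and the z_c terms cancel.
Column 1: 1700×2.973 + 27400×2.799 + (z_c − 29100)×3.203
Column 2: 1040×0 + x×2.801 + (z_c − 1040 − 0 − x)×3.203
The z_c×3.203 term appears on both sides and cancels. Collect the known terms of each column as K = Σ(ρt)_known − 3.203 × (depth of known layers): K_1 = 81746.7 − 3.203×29100 = −11460.6; K_2 = 0 − 3.203×(1040 + 0) = −3331.12.
Balance: K_1 = K_2 − x×(3.203 − 2.801), so x = (K_2 − K_1)/(3.203 − 2.801) = 8129.48/0.402 = 20200 m.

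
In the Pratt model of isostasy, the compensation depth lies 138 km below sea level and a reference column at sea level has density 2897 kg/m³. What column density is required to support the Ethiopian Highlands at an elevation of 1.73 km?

Pratt balance: ρ_ref D = ρ (D + h).
ρ = ρ_ref D/(D + h) = 2897 × 138 km/(138 km + 1.73 km) = 2860 kg/m³.

2860 kg/m³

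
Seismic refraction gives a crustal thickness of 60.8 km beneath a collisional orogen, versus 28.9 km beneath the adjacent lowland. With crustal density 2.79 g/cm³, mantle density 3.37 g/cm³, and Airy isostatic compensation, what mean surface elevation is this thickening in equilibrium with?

5.49 km

Excess crust Δ = 60.8 km − 28.9 km = 31.9 km, split between elevation h and root r with h + r = Δ.
Airy balance ρ_c h = (ρ_m − ρ_c) r gives r = h ρ_c/(ρ_m − ρ_c), so h (1 + ρ_c/(ρ_m − ρ_c)) = Δ, i.e. h = Δ (ρ_m − ρ_c)/ρ_m.
h = 31.9 km × 0.58/3.37 = 5.49 km.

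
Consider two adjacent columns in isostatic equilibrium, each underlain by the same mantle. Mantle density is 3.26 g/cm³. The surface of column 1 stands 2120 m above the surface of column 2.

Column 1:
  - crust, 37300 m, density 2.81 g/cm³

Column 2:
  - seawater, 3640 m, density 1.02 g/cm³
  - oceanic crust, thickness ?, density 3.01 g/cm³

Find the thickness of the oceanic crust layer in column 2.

Take the compensation level at the base of the deeper column (depth z_c below the surface of column 1) and equate Σ ρ_i t_i down to z_c; mantle fills any gap and the z_c terms cancel.
Column 1: 37300×2.81 + (z_c − 37300)×3.26
Column 2: 2120×0 + 3640×1.02 + x×3.01 + (z_c − 2120 − 3640 − x)×3.26
The z_c×3.26 term appears on both sides and cancels. Collect the known terms of each column as K = Σ(ρt)_known − 3.26 × (depth of known layers): K_1 = 104813 − 3.26×37300 = −16785; K_2 = 3712.8 − 3.26×(2120 + 3640) = −15064.8.
Balance: K_1 = K_2 − x×(3.26 − 3.01), so x = (K_2 − K_1)/(3.26 − 3.01) = 1720.2/0.25 = 6880 m.

6880 m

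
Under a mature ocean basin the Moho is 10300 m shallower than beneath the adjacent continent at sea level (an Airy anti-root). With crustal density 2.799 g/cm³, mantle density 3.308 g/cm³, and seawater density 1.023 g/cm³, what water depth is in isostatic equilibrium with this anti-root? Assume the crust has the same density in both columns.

2950 m

Replacing a thickness d of crust by seawater at the top must be balanced by replacing crust with mantle at the base: d (ρ_c − ρ_w) = a (ρ_m − ρ_c).
d = a (ρ_m − ρ_c)/(ρ_c − ρ_w) = 10300 m × 0.509/1.776 = 2950 m.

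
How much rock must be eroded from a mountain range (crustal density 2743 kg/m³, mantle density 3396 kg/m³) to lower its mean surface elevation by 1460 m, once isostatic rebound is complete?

7590 m

Net drop Δ = e − u = e − e ρ_c/ρ_m = e (ρ_m − ρ_c)/ρ_m.
e = Δ ρ_m/(ρ_m − ρ_c) = 1460 m × 3396/653 = 7590 m.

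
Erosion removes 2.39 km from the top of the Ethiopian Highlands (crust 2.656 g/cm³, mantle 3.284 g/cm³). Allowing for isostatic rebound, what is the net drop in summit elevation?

Rebound u = e ρ_c/ρ_m = 2.39 km × 2.656/3.284 = 1.933 km.
Net surface drop = e − u = 2.39 km − 1.933 km = e (ρ_m − ρ_c)/ρ_m = 0.457 km.

0.457 km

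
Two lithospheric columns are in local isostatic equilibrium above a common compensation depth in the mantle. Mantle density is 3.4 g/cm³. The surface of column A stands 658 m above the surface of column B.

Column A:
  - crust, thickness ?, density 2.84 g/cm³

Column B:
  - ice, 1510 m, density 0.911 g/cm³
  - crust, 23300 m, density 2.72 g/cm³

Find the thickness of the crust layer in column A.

Take the compensation level at the base of the deeper column (depth z_c below the surface of column A) and equate Σ ρ_i t_i down to z_c; mantle fills any gap and the z_c terms cancel.
Column A: x×2.84 + (z_c − 0 − x)×3.4
Column B: 658×0 + 1510×0.911 + 23300×2.72 + (z_c − 658 − 24810)×3.4
The z_c×3.4 term appears on both sides and cancels. Collect the known terms of each column as K = Σ(ρt)_known − 3.4 × (depth of known layers): K_A = 0 − 3.4×0 = 0; K_B = 64751.61 − 3.4×(658 + 24810) = −21839.59.
Balance: K_A − x×(3.4 − 2.84) = K_B, so x = (K_A − K_B)/(3.4 − 2.84) = 21839.6/0.56 = 39000 m.

39000 m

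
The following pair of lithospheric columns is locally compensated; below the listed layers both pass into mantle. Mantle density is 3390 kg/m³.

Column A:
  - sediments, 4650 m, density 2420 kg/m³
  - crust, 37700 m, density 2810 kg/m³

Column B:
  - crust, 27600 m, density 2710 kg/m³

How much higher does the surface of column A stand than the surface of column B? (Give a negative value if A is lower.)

2240 m

For any compensation level in the mantle, the mantle terms cancel and isostasy reduces to e = (Σt_A − Σt_B) − (Σ(ρt)_A − Σ(ρt)_B) / ρ_m.
Σt_A = 42350 m; Σt_B = 27600 m; Σ(ρt)_A = 117190000; Σ(ρt)_B = 74796000 (in m·kg/m³).
e = (42350 − 27600) − (117190000 − 74796000) / 3390 = 2240 m.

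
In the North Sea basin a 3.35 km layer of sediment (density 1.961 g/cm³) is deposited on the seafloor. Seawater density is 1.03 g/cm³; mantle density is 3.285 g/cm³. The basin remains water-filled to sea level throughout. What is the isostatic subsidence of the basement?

1.38 km

Submarine loading: the sediment displaces seawater, and the subsidence is in turn flooded, so s (ρ_m − ρ_w) = t (ρ_sed − ρ_w).
s = 3.35 km × (1.961 − 1.03) / (3.285 − 1.03) = 1.38 km.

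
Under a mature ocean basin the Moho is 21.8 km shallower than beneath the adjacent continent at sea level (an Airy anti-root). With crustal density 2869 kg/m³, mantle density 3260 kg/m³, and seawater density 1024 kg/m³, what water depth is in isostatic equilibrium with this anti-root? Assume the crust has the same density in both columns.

4.62 km

Replacing a thickness d of crust by seawater at the top must be balanced by replacing crust with mantle at the base: d (ρ_c − ρ_w) = a (ρ_m − ρ_c).
d = a (ρ_m − ρ_c)/(ρ_c − ρ_w) = 21.8 km × 391/1845 = 4.62 km.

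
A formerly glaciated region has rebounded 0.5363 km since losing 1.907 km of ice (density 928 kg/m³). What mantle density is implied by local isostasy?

ρ_m = ρ_ice t / u = 928 × 1.907 km/0.5363 km = 3300 kg/m³.

3300 kg/m³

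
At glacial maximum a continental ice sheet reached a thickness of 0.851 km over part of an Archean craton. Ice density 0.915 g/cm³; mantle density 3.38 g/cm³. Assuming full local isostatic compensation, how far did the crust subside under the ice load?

0.23 km

Balancing pressure at the compensation depth: the ice load ρ_ice t is balanced by mantle displaced below, ρ_m s.
s = t ρ_ice / ρ_m = 0.851 km × 0.915/3.38 = 0.23 km.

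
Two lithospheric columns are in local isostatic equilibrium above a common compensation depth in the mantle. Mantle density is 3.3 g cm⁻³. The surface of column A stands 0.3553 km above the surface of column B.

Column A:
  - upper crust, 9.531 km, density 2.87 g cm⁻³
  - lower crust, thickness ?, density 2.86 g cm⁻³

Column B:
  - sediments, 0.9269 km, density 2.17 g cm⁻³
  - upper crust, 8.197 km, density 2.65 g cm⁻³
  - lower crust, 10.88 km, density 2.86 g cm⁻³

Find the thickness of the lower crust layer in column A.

Take the compensation level at the base of the deeper column (depth z_c below the surface of column A) and equate Σ ρ_i t_i down to z_c; mantle fills any gap and the z_c terms cancel.
Column A: 9.531×2.87 + x×2.86 + (z_c − 9.531 − x)×3.3
Column B: 0.3553×0 + 0.9269×2.17 + 8.197×2.65 + 10.88×2.86 + (z_c − 0.3553 − 20.0039)×3.3
The z_c×3.3 term appears on both sides and cancels. Collect the known terms of each column as K = Σ(ρt)_known − 3.3 × (depth of known layers): K_A = 27.35397 − 3.3×9.531 = −4.09833; K_B = 54.850223 − 3.3×(0.3553 + 20.0039) = −12.335137.
Balance: K_A − x×(3.3 − 2.86) = K_B, so x = (K_A − K_B)/(3.3 − 2.86) = 8.23681/0.44 = 18.7 km.

18.7 km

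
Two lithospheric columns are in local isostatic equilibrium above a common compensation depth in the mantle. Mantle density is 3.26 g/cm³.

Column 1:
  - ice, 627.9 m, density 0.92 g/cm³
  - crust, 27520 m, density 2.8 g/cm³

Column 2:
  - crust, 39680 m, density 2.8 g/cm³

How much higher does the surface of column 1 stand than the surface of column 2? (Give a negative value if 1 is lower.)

−1270 m

For any compensation level in the mantle, the mantle terms cancel and isostasy reduces to e = (Σt_1 − Σt_2) − (Σ(ρt)_1 − Σ(ρt)_2) / ρ_m.
Σt_1 = 28147.9 m; Σt_2 = 39680 m; Σ(ρt)_1 = 77633.668; Σ(ρt)_2 = 111104 (in m·g/cm³).
e = (28147.9 − 39680) − (77633.668 − 111104) / 3.26 = −1270 m.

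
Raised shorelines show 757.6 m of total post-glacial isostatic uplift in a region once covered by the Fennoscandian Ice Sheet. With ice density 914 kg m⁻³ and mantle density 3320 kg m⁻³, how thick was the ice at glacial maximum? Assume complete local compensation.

u = t ρ_ice/ρ_m → t = u ρ_m/ρ_ice = 757.6 m × 3320/914 = 2750 m.

2750 m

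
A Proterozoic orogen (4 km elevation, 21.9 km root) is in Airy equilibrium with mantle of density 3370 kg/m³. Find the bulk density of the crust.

ρ_c h = (ρ_m − ρ_c) r → ρ_c (h + r) = ρ_m r → ρ_c = ρ_m r / (h + r).
ρ_c = 3370 × 21.9 km / (4 km + 21.9 km) = 2850 kg/m³.

2850 kg/m³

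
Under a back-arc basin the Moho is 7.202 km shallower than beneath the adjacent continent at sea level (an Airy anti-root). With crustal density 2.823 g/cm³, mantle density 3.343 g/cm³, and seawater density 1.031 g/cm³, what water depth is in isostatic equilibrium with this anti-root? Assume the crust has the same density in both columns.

Replacing a thickness d of crust by seawater at the top must be balanced by replacing crust with mantle at the base: d (ρ_c − ρ_w) = a (ρ_m − ρ_c).
d = a (ρ_m − ρ_c)/(ρ_c − ρ_w) = 7.202 km × 0.52/1.792 = 2.09 km.

2.09 km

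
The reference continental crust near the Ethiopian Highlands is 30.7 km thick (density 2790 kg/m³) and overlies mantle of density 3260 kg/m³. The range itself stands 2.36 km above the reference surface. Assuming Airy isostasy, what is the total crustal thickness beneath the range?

47.1 km

Root depth r = h ρ_c / (ρ_m − ρ_c) = 2.36 km × 2790 / 470 = 14.01 km.
Total thickness = T + h + r = 30.7 km + 2.36 km + 14.01 km = 47.1 km.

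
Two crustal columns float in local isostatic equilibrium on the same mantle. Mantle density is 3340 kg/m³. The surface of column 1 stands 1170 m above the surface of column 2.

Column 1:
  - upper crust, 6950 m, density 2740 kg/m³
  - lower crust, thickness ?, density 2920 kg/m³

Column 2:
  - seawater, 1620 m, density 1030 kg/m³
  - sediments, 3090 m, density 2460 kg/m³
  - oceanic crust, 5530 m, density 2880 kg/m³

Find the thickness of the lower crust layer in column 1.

Take the compensation level at the base of the deeper column (depth z_c below the surface of column 1) and equate Σ ρ_i t_i down to z_c; mantle fills any gap and the z_c terms cancel.
Column 1: 6950×2740 + x×2920 + (z_c − 6950 − x)×3340
Column 2: 1170×0 + 1620×1030 + 3090×2460 + 5530×2880 + (z_c − 1170 − 10240)×3340
The z_c×3340 term appears on both sides and cancels. Collect the known terms of each column as K = Σ(ρt)_known − 3340 × (depth of known layers): K_1 = 19043000 − 3340×6950 = −4170000; K_2 = 25196400 − 3340×(1170 + 10240) = −12913000.
Balance: K_1 − x×(3340 − 2920) = K_2, so x = (K_1 − K_2)/(3340 − 2920) = 8743000/420 = 20800 m.

20800 m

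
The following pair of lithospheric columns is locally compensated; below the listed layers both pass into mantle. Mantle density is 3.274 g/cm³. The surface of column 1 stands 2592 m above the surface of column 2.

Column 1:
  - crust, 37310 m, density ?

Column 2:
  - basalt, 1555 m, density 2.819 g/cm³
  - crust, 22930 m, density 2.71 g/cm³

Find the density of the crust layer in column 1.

Take the compensation level at the base of the deeper column (depth z_c below the surface of column 1) and equate Σ ρ_i t_i down to z_c; mantle fills any gap and the z_c terms cancel.
Column 1: 37310×ρ + (z_c − 37310)×3.274
Column 2: 2592×0 + 1555×2.819 + 22930×2.71 + (z_c − 2592 − 24485)×3.274
The z_c×3.274 term appears on both sides and cancels. Collect the known terms of each column as K = Σ(ρt)_known − 3.274 × (depth of known layers): K_1 = 0 − 3.274×37310 = −122152.94; K_2 = 66523.845 − 3.274×(2592 + 24485) = −22126.253.
Balance: K_1 + 37310×ρ = K_2, so ρ = (K_2 − K_1)/37310 = 100027/37310 = 2.68 g/cm³.

2.68 g/cm³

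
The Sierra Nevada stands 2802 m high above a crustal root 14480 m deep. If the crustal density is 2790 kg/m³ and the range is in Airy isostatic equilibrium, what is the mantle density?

3330 kg/m³

Airy balance: ρ_c h = (ρ_m − ρ_c) r → ρ_m = ρ_c (1 + h/r).
ρ_m = 2790 × (1 + 2802 m/14480 m) = 3330 kg/m³.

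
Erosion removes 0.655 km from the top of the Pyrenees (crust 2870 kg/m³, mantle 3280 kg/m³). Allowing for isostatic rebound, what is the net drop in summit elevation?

0.0819 km

Rebound u = e ρ_c/ρ_m = 0.655 km × 2870/3280 = 0.5731 km.
Net surface drop = e − u = 0.655 km − 0.5731 km = e (ρ_m − ρ_c)/ρ_m = 0.0819 km.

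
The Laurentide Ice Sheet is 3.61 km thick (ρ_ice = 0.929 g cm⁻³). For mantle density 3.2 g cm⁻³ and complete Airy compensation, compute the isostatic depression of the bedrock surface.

1.05 km

By Archimedes' principle applied to the lithosphere: the ice load ρ_ice t is balanced by mantle displaced below, ρ_m s.
s = t ρ_ice / ρ_m = 3.61 km × 0.929/3.2 = 1.05 km.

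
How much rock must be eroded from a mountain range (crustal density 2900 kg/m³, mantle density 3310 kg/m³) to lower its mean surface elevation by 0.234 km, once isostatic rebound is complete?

Net drop Δ = e − u = e − e ρ_c/ρ_m = e (ρ_m − ρ_c)/ρ_m.
e = Δ ρ_m/(ρ_m − ρ_c) = 0.234 km × 3310/410 = 1.89 km.

1.89 km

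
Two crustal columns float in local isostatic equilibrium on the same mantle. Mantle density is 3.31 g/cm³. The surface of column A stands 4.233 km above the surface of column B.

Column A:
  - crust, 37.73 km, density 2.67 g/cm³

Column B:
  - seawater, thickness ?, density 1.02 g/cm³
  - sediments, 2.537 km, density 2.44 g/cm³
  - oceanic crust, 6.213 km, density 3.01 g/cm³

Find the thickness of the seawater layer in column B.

Take the compensation level at the base of the deeper column (depth z_c below the surface of column A) and equate Σ ρ_i t_i down to z_c; mantle fills any gap and the z_c terms cancel.
Column A: 37.73×2.67 + (z_c − 37.73)×3.31
Column B: 4.233×0 + x×1.02 + 2.537×2.44 + 6.213×3.01 + (z_c − 4.233 − 8.75 − x)×3.31
The z_c×3.31 term appears on both sides and cancels. Collect the known terms of each column as K = Σ(ρt)_known − 3.31 × (depth of known layers): K_A = 100.7391 − 3.31×37.73 = −24.1472; K_B = 24.89141 − 3.31×(4.233 + 8.75) = −18.08232.
Balance: K_A = K_B − x×(3.31 − 1.02), so x = (K_B − K_A)/(3.31 − 1.02) = 6.06488/2.29 = 2.65 km.

2.65 km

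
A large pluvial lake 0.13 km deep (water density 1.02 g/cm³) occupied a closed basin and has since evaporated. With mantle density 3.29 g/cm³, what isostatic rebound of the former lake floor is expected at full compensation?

0.0403 km

u = d ρ_w/ρ_m = 0.13 km × 1.02/3.29 = 0.0403 km.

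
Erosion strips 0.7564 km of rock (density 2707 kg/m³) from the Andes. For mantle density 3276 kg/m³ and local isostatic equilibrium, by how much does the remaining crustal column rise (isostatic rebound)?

Unloading: uplift u = e ρ_c/ρ_m = 0.7564 km × 2707/3276 = 0.625 km.

0.625 km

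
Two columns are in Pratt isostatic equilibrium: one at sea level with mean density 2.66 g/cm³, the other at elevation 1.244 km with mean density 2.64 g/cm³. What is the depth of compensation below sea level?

ρ_ref D = ρ (D + h) → D (ρ_ref − ρ) = ρ h.
D = ρ h/(ρ_ref − ρ) = 2.64 × 1.244 km/(2.66 − 2.64) = 164 km.

164 km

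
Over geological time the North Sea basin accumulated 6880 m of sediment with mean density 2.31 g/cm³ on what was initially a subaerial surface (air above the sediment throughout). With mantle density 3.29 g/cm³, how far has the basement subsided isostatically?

4830 m

Subaerial load: s = t ρ_sed / ρ_m = 6880 m × 2.31/3.29 = 4830 m.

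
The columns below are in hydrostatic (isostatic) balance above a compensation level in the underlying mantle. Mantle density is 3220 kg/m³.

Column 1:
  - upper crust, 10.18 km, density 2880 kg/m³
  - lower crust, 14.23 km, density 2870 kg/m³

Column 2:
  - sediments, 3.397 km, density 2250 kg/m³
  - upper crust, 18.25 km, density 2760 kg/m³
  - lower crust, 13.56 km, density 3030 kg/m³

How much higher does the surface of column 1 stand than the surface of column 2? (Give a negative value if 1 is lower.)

For any compensation level in the mantle, the mantle terms cancel and isostasy reduces to e = (Σt_1 − Σt_2) − (Σ(ρt)_1 − Σ(ρt)_2) / ρ_m.
Σt_1 = 24.41 km; Σt_2 = 35.207 km; Σ(ρt)_1 = 70158.5; Σ(ρt)_2 = 99100.05 (in km·kg/m³).
e = (24.41 − 35.207) − (70158.5 − 99100.05) / 3220 = −1.81 km.

−1.81 km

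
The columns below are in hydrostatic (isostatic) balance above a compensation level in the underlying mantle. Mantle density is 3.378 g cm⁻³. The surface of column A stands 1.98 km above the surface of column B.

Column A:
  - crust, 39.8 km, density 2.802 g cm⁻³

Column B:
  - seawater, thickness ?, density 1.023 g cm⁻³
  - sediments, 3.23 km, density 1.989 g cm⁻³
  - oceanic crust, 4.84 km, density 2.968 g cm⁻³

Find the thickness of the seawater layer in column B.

Take the compensation level at the base of the deeper column (depth z_c below the surface of column A) and equate Σ ρ_i t_i down to z_c; mantle fills any gap and the z_c terms cancel.
Column A: 39.8×2.802 + (z_c − 39.8)×3.378
Column B: 1.98×0 + x×1.023 + 3.23×1.989 + 4.84×2.968 + (z_c − 1.98 − 8.07 − x)×3.378
The z_c×3.378 term appears on both sides and cancels. Collect the known terms of each column as K = Σ(ρt)_known − 3.378 × (depth of known layers): K_A = 111.5196 − 3.378×39.8 = −22.9248; K_B = 20.78959 − 3.378×(1.98 + 8.07) = −13.15931.
Balance: K_A = K_B − x×(3.378 − 1.023), so x = (K_B − K_A)/(3.378 − 1.023) = 9.76549/2.355 = 4.15 km.

4.15 km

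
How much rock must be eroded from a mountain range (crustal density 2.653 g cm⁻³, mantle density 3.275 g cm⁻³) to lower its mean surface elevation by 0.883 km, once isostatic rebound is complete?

4.65 km

Net drop Δ = e − u = e − e ρ_c/ρ_m = e (ρ_m − ρ_c)/ρ_m.
e = Δ ρ_m/(ρ_m − ρ_c) = 0.883 km × 3.275/0.622 = 4.65 km.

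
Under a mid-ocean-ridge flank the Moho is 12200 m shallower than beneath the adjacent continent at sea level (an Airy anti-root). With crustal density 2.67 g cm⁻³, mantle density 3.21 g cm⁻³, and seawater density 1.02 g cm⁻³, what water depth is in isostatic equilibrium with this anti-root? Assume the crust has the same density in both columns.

Replacing a thickness d of crust by seawater at the top must be balanced by replacing crust with mantle at the base: d (ρ_c − ρ_w) = a (ρ_m − ρ_c).
d = a (ρ_m − ρ_c)/(ρ_c − ρ_w) = 12200 m × 0.54/1.65 = 3990 m.

3990 m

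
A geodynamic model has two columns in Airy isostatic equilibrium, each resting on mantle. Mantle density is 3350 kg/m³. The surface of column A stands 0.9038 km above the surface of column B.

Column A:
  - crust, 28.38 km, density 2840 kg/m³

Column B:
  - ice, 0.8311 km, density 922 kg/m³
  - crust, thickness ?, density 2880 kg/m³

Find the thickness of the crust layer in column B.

20.1 km

Take the compensation level at the base of the deeper column (depth z_c below the surface of column A) and equate Σ ρ_i t_i down to z_c; mantle fills any gap and the z_c terms cancel.
Column A: 28.38×2840 + (z_c − 28.38)×3350
Column B: 0.9038×0 + 0.8311×922 + x×2880 + (z_c − 0.9038 − 0.8311 − x)×3350
The z_c×3350 term appears on both sides and cancels. Collect the known terms of each column as K = Σ(ρt)_known − 3350 × (depth of known layers): K_A = 80599.2 − 3350×28.38 = −14473.8; K_B = 766.2742 − 3350×(0.9038 + 0.8311) = −5045.6408.
Balance: K_A = K_B − x×(3350 − 2880), so x = (K_B − K_A)/(3350 − 2880) = 9428.16/470 = 20.1 km.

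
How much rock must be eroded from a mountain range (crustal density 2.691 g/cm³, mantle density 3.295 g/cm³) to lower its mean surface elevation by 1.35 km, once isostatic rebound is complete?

Net drop Δ = e − u = e − e ρ_c/ρ_m = e (ρ_m − ρ_c)/ρ_m.
e = Δ ρ_m/(ρ_m − ρ_c) = 1.35 km × 3.295/0.604 = 7.36 km.

7.36 km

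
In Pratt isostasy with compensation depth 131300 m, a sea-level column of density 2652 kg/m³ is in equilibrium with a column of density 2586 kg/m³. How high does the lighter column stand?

ρ_ref D = ρ (D + h) → h = D (ρ_ref − ρ)/ρ.
h = 131300 m × (2652 − 2586)/2586 = 3350 m.

3350 m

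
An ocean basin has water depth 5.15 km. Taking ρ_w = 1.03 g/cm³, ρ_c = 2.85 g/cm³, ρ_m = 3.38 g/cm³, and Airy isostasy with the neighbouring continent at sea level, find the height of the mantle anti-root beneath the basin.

Isostatic balance requires: replacing crust with seawater at the top is compensated by replacing crust with mantle at the base: d (ρ_c − ρ_w) = a (ρ_m − ρ_c).
a = d (ρ_c − ρ_w)/(ρ_m − ρ_c) = 5.15 km × 1.82/0.53 = 17.7 km.

17.7 km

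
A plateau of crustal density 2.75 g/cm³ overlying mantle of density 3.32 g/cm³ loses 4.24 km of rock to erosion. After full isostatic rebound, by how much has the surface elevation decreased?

0.728 km

Rebound u = e ρ_c/ρ_m = 4.24 km × 2.75/3.32 = 3.512 km.
Net surface drop = e − u = 4.24 km − 3.512 km = e (ρ_m − ρ_c)/ρ_m = 0.728 km.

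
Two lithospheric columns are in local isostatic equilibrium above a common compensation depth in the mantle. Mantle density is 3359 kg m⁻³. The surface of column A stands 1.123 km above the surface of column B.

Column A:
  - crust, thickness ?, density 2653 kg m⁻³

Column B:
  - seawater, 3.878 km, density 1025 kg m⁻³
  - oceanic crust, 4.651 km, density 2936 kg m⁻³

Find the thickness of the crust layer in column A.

21 km

Take the compensation level at the base of the deeper column (depth z_c below the surface of column A) and equate Σ ρ_i t_i down to z_c; mantle fills any gap and the z_c terms cancel.
Column A: x×2653 + (z_c − 0 − x)×3359
Column B: 1.123×0 + 3.878×1025 + 4.651×2936 + (z_c − 1.123 − 8.529)×3359
The z_c×3359 term appears on both sides and cancels. Collect the known terms of each column as K = Σ(ρt)_known − 3359 × (depth of known layers): K_A = 0 − 3359×0 = 0; K_B = 17630.286 − 3359×(1.123 + 8.529) = −14790.782.
Balance: K_A − x×(3359 − 2653) = K_B, so x = (K_A − K_B)/(3359 − 2653) = 14790.8/706 = 21 km.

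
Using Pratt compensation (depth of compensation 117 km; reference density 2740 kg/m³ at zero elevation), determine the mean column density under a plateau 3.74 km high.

Pratt balance: ρ_ref D = ρ (D + h).
ρ = ρ_ref D/(D + h) = 2740 × 117 km/(117 km + 3.74 km) = 2660 kg/m³.

2660 kg/m³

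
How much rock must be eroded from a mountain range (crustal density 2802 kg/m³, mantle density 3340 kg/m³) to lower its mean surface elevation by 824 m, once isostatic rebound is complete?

Net drop Δ = e − u = e − e ρ_c/ρ_m = e (ρ_m − ρ_c)/ρ_m.
e = Δ ρ_m/(ρ_m − ρ_c) = 824 m × 3340/538 = 5120 m.

5120 m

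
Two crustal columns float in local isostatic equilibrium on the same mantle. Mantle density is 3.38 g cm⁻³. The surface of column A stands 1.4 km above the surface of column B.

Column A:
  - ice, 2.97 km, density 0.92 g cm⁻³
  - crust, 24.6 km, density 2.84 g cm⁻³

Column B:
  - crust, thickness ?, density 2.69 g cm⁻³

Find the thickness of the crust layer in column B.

Take the compensation level at the base of the deeper column (depth z_c below the surface of column A) and equate Σ ρ_i t_i down to z_c; mantle fills any gap and the z_c terms cancel.
Column A: 2.97×0.92 + 24.6×2.84 + (z_c − 27.57)×3.38
Column B: 1.4×0 + x×2.69 + (z_c − 1.4 − 0 − x)×3.38
The z_c×3.38 term appears on both sides and cancels. Collect the known terms of each column as K = Σ(ρt)_known − 3.38 × (depth of known layers): K_A = 72.5964 − 3.38×27.57 = −20.5902; K_B = 0 − 3.38×(1.4 + 0) = −4.732.
Balance: K_A = K_B − x×(3.38 − 2.69), so x = (K_B − K_A)/(3.38 − 2.69) = 15.8582/0.69 = 23 km.

23 km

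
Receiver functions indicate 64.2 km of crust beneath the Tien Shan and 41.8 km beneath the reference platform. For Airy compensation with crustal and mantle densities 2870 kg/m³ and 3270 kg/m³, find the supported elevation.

2.74 km

Excess crust Δ = 64.2 km − 41.8 km = 22.4 km, split between elevation h and root r with h + r = Δ.
Airy balance ρ_c h = (ρ_m − ρ_c) r gives r = h ρ_c/(ρ_m − ρ_c), so h (1 + ρ_c/(ρ_m − ρ_c)) = Δ, i.e. h = Δ (ρ_m − ρ_c)/ρ_m.
h = 22.4 km × 400/3270 = 2.74 km.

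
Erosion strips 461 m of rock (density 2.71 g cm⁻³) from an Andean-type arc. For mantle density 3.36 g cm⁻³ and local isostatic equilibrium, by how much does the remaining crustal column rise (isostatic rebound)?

Unloading: uplift u = e ρ_c/ρ_m = 461 m × 2.71/3.36 = 372 m.

372 m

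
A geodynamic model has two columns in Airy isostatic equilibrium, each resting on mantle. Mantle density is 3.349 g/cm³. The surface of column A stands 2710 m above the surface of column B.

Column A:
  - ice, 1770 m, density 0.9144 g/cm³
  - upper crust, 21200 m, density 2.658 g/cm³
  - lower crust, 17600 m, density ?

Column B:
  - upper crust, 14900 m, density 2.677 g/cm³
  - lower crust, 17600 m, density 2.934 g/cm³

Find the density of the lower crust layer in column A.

2.93 g/cm³

Take the compensation level at the base of the deeper column (depth z_c below the surface of column A) and equate Σ ρ_i t_i down to z_c; mantle fills any gap and the z_c terms cancel.
Column A: 1770×0.9144 + 21200×2.658 + 17600×ρ + (z_c − 40570)×3.349
Column B: 2710×0 + 14900×2.677 + 17600×2.934 + (z_c − 2710 − 32500)×3.349
The z_c×3.349 term appears on both sides and cancels. Collect the known terms of each column as K = Σ(ρt)_known − 3.349 × (depth of known layers): K_A = 57968.088 − 3.349×40570 = −77900.842; K_B = 91525.7 − 3.349×(2710 + 32500) = −26392.59.
Balance: K_A + 17600×ρ = K_B, so ρ = (K_B − K_A)/17600 = 51508.3/17600 = 2.93 g/cm³.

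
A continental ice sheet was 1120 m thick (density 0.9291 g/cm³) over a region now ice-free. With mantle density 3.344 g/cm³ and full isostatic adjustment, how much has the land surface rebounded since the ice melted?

Removing the load lets mantle flow back in; uplift u satisfies ρ_ice t = ρ_m u.
u = t ρ_ice/ρ_m = 1120 m × 0.9291/3.344 = 311 m.

311 m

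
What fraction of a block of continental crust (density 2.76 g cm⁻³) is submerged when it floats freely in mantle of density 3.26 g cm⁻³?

84.7%

Submerged fraction = ρ_obj/ρ_fluid = 2.76/3.26 = 84.7%.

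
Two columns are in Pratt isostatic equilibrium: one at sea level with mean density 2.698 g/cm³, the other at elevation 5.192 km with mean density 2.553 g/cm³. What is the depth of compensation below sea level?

ρ_ref D = ρ (D + h) → D (ρ_ref − ρ) = ρ h.
D = ρ h/(ρ_ref − ρ) = 2.553 × 5.192 km/(2.698 − 2.553) = 91.4 km.

91.4 km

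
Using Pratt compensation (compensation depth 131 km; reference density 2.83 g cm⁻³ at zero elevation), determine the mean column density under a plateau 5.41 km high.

Pratt balance: ρ_ref D = ρ (D + h).
ρ = ρ_ref D/(D + h) = 2.83 × 131 km/(131 km + 5.41 km) = 2.72 g cm⁻³.

2.72 g cm⁻³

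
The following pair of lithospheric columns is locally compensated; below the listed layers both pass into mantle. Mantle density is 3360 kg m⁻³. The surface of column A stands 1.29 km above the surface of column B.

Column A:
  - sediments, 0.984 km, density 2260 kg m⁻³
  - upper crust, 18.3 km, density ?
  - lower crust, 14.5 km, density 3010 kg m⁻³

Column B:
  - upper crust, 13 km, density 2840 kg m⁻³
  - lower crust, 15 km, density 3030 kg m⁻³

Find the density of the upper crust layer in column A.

Take the compensation level at the base of the deeper column (depth z_c below the surface of column A) and equate Σ ρ_i t_i down to z_c; mantle fills any gap and the z_c terms cancel.
Column A: 0.984×2260 + 18.3×ρ + 14.5×3010 + (z_c − 33.784)×3360
Column B: 1.29×0 + 13×2840 + 15×3030 + (z_c − 1.29 − 28)×3360
The z_c×3360 term appears on both sides and cancels. Collect the known terms of each column as K = Σ(ρt)_known − 3360 × (depth of known layers): K_A = 45868.84 − 3360×33.784 = −67645.4; K_B = 82370 − 3360×(1.29 + 28) = −16044.4.
Balance: K_A + 18.3×ρ = K_B, so ρ = (K_B − K_A)/18.3 = 51601/18.3 = 2820 kg m⁻³.

2820 kg m⁻³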